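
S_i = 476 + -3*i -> [476, 473, 470, 467, 464]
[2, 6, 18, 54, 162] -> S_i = 2*3^i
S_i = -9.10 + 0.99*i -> [-9.1, -8.11, -7.12, -6.13, -5.14]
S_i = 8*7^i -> [8, 56, 392, 2744, 19208]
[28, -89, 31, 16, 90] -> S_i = Random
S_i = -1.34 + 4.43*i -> [-1.34, 3.09, 7.52, 11.95, 16.38]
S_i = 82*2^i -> [82, 164, 328, 656, 1312]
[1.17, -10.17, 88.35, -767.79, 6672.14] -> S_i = 1.17*(-8.69)^i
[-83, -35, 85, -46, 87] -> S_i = Random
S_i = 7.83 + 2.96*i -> [7.83, 10.79, 13.75, 16.71, 19.67]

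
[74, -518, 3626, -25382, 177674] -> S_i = 74*-7^i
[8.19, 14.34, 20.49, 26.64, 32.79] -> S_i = 8.19 + 6.15*i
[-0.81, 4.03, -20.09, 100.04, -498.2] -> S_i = -0.81*(-4.98)^i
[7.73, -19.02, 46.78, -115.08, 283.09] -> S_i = 7.73*(-2.46)^i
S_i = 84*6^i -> [84, 504, 3024, 18144, 108864]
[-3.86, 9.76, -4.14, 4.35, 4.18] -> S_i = Random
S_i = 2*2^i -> [2, 4, 8, 16, 32]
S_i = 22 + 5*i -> [22, 27, 32, 37, 42]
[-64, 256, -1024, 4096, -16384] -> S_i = -64*-4^i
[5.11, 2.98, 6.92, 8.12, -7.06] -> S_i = Random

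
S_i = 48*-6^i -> [48, -288, 1728, -10368, 62208]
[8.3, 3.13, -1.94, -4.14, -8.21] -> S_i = Random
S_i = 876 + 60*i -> [876, 936, 996, 1056, 1116]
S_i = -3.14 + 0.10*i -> [-3.14, -3.04, -2.94, -2.84, -2.74]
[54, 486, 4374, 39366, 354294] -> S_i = 54*9^i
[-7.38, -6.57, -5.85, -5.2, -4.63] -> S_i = -7.38*0.89^i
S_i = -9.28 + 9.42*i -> [-9.28, 0.14, 9.56, 18.98, 28.4]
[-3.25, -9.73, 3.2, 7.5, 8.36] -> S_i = Random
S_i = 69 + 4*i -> [69, 73, 77, 81, 85]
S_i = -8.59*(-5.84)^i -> [-8.59, 50.17, -292.97, 1710.93, -9991.82]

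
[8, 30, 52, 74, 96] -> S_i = 8 + 22*i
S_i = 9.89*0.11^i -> [9.89, 1.09, 0.12, 0.01, 0.0]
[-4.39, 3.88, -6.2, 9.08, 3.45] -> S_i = Random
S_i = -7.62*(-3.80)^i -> [-7.62, 28.96, -110.03, 418.12, -1588.87]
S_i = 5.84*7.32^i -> [5.84, 42.75, 312.92, 2290.58, 16767.07]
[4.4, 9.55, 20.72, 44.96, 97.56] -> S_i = 4.40*2.17^i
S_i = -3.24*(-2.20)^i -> [-3.24, 7.13, -15.68, 34.5, -75.9]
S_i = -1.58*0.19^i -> [-1.58, -0.3, -0.06, -0.01, -0.0]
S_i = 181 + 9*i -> [181, 190, 199, 208, 217]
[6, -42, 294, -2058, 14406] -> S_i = 6*-7^i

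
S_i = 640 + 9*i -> [640, 649, 658, 667, 676]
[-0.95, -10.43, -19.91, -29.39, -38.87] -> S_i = -0.95 + -9.48*i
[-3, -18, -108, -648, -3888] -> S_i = -3*6^i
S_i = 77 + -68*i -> [77, 9, -59, -127, -195]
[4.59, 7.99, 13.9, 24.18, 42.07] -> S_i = 4.59*1.74^i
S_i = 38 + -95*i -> [38, -57, -152, -247, -342]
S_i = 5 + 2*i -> [5, 7, 9, 11, 13]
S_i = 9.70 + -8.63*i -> [9.7, 1.07, -7.56, -16.19, -24.82]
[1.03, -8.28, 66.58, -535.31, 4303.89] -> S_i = 1.03*(-8.04)^i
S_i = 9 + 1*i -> [9, 10, 11, 12, 13]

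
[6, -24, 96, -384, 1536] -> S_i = 6*-4^i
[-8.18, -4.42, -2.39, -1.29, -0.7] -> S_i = -8.18*0.54^i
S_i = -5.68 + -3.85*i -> [-5.68, -9.53, -13.38, -17.23, -21.08]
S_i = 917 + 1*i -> [917, 918, 919, 920, 921]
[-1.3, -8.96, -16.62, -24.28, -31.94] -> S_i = -1.30 + -7.66*i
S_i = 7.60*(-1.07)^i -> [7.6, -8.13, 8.7, -9.31, 9.96]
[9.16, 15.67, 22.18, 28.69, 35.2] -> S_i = 9.16 + 6.51*i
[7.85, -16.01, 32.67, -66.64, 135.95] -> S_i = 7.85*(-2.04)^i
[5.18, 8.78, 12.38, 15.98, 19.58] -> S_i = 5.18 + 3.60*i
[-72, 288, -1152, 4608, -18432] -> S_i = -72*-4^i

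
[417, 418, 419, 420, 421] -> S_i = 417 + 1*i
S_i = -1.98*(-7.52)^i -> [-1.98, 14.89, -111.97, 842.01, -6331.94]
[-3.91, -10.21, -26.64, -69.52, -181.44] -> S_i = -3.91*2.61^i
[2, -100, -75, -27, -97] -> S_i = Random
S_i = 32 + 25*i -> [32, 57, 82, 107, 132]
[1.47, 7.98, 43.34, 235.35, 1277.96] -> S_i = 1.47*5.43^i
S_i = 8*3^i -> [8, 24, 72, 216, 648]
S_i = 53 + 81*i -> [53, 134, 215, 296, 377]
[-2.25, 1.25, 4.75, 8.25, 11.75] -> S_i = -2.25 + 3.50*i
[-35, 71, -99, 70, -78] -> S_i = Random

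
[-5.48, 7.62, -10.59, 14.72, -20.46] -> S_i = -5.48*(-1.39)^i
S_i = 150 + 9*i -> [150, 159, 168, 177, 186]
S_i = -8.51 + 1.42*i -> [-8.51, -7.09, -5.67, -4.25, -2.83]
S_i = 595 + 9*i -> [595, 604, 613, 622, 631]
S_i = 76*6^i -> [76, 456, 2736, 16416, 98496]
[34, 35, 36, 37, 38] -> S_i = 34 + 1*i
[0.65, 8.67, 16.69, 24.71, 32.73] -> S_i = 0.65 + 8.02*i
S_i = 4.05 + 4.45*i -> [4.05, 8.5, 12.95, 17.4, 21.85]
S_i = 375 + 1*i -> [375, 376, 377, 378, 379]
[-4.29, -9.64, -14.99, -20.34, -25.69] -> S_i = -4.29 + -5.35*i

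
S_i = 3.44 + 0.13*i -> [3.44, 3.57, 3.7, 3.83, 3.96]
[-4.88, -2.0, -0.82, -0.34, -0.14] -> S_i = -4.88*0.41^i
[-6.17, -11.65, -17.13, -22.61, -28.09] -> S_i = -6.17 + -5.48*i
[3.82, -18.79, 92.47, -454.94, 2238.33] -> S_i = 3.82*(-4.92)^i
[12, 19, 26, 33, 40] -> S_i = 12 + 7*i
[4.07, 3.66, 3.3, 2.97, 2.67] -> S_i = 4.07*0.90^i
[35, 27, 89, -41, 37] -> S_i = Random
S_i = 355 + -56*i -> [355, 299, 243, 187, 131]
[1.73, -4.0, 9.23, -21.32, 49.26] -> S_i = 1.73*(-2.31)^i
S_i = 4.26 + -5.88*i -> [4.26, -1.62, -7.5, -13.38, -19.26]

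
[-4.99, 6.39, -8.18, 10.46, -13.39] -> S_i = -4.99*(-1.28)^i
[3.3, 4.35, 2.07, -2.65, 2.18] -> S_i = Random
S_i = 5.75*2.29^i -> [5.75, 13.17, 30.15, 69.05, 158.13]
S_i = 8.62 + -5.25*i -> [8.62, 3.37, -1.88, -7.13, -12.38]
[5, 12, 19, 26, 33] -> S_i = 5 + 7*i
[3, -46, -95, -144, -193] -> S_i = 3 + -49*i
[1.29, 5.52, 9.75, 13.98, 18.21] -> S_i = 1.29 + 4.23*i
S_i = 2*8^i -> [2, 16, 128, 1024, 8192]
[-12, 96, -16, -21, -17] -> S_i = Random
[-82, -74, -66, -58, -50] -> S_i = -82 + 8*i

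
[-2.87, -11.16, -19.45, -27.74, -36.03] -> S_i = -2.87 + -8.29*i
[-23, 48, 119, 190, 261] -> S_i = -23 + 71*i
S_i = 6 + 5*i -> [6, 11, 16, 21, 26]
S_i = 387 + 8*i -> [387, 395, 403, 411, 419]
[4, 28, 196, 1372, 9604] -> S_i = 4*7^i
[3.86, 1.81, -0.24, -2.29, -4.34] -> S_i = 3.86 + -2.05*i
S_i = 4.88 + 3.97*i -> [4.88, 8.85, 12.82, 16.79, 20.76]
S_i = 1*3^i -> [1, 3, 9, 27, 81]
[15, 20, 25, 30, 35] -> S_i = 15 + 5*i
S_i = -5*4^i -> [-5, -20, -80, -320, -1280]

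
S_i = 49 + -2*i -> [49, 47, 45, 43, 41]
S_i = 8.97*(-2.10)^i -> [8.97, -18.84, 39.56, -83.07, 174.45]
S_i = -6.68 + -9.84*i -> [-6.68, -16.52, -26.36, -36.2, -46.04]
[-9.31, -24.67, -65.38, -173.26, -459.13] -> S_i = -9.31*2.65^i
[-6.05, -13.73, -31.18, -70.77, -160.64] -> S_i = -6.05*2.27^i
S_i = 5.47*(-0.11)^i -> [5.47, -0.6, 0.07, -0.01, 0.0]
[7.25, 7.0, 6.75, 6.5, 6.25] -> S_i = 7.25 + -0.25*i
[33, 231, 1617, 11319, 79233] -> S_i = 33*7^i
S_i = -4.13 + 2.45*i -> [-4.13, -1.68, 0.77, 3.22, 5.67]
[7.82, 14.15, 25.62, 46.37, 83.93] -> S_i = 7.82*1.81^i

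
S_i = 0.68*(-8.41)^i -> [0.68, -5.72, 48.1, -404.48, 3401.68]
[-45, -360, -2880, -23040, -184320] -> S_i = -45*8^i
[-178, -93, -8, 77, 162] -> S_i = -178 + 85*i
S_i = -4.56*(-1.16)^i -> [-4.56, 5.29, -6.14, 7.12, -8.26]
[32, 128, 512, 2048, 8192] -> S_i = 32*4^i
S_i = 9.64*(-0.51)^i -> [9.64, -4.92, 2.51, -1.28, 0.65]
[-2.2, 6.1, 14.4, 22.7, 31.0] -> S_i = -2.20 + 8.30*i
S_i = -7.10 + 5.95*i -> [-7.1, -1.15, 4.8, 10.75, 16.7]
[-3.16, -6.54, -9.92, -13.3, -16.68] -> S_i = -3.16 + -3.38*i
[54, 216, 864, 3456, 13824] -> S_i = 54*4^i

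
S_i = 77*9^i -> [77, 693, 6237, 56133, 505197]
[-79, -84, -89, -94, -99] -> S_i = -79 + -5*i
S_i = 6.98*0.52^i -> [6.98, 3.63, 1.89, 0.98, 0.51]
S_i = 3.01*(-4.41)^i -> [3.01, -13.27, 58.54, -258.16, 1138.47]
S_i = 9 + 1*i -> [9, 10, 11, 12, 13]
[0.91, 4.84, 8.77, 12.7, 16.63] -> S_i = 0.91 + 3.93*i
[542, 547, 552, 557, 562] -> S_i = 542 + 5*i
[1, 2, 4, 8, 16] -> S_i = 1*2^i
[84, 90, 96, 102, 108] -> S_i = 84 + 6*i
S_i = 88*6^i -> [88, 528, 3168, 19008, 114048]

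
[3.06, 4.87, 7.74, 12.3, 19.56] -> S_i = 3.06*1.59^i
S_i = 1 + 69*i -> [1, 70, 139, 208, 277]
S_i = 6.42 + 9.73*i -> [6.42, 16.15, 25.88, 35.61, 45.34]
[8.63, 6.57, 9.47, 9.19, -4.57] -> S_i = Random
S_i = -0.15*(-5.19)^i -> [-0.15, 0.78, -4.04, 20.97, -108.83]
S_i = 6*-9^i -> [6, -54, 486, -4374, 39366]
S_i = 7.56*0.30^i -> [7.56, 2.27, 0.68, 0.2, 0.06]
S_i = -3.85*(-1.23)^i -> [-3.85, 4.74, -5.82, 7.16, -8.81]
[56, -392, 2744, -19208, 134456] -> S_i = 56*-7^i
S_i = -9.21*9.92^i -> [-9.21, -91.36, -906.32, -8990.72, -89187.98]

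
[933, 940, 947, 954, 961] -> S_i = 933 + 7*i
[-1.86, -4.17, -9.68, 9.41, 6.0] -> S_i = Random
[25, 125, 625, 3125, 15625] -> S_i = 25*5^i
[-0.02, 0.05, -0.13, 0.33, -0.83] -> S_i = -0.02*(-2.54)^i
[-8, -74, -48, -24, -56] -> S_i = Random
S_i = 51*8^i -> [51, 408, 3264, 26112, 208896]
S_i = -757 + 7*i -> [-757, -750, -743, -736, -729]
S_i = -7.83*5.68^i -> [-7.83, -44.47, -252.61, -1434.85, -8149.95]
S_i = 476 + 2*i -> [476, 478, 480, 482, 484]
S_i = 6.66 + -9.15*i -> [6.66, -2.49, -11.64, -20.79, -29.94]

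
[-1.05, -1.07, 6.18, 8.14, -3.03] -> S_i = Random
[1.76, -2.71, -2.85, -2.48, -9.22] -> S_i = Random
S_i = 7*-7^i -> [7, -49, 343, -2401, 16807]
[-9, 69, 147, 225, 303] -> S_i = -9 + 78*i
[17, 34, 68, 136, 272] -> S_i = 17*2^i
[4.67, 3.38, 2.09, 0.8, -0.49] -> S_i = 4.67 + -1.29*i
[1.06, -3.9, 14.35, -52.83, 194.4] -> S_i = 1.06*(-3.68)^i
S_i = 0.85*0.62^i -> [0.85, 0.53, 0.33, 0.2, 0.13]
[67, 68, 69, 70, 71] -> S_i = 67 + 1*i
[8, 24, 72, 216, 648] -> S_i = 8*3^i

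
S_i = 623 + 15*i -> [623, 638, 653, 668, 683]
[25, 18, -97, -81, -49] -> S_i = Random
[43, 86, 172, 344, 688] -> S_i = 43*2^i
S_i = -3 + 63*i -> [-3, 60, 123, 186, 249]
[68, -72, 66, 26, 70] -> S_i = Random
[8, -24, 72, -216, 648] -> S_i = 8*-3^i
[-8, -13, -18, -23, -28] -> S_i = -8 + -5*i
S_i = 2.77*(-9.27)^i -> [2.77, -25.68, 238.03, -2206.58, 20454.96]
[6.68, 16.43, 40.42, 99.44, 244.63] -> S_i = 6.68*2.46^i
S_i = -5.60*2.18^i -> [-5.6, -12.21, -26.61, -58.02, -126.48]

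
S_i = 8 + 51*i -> [8, 59, 110, 161, 212]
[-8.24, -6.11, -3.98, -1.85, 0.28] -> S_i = -8.24 + 2.13*i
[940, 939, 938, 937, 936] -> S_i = 940 + -1*i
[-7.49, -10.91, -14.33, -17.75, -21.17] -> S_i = -7.49 + -3.42*i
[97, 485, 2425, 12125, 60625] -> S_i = 97*5^i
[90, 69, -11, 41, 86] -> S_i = Random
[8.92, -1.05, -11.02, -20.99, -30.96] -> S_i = 8.92 + -9.97*i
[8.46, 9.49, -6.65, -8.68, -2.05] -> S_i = Random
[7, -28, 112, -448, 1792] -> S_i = 7*-4^i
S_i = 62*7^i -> [62, 434, 3038, 21266, 148862]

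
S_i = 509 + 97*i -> [509, 606, 703, 800, 897]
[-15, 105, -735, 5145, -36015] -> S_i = -15*-7^i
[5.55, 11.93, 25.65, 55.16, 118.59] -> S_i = 5.55*2.15^i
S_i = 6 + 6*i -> [6, 12, 18, 24, 30]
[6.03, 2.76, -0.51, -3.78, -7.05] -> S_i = 6.03 + -3.27*i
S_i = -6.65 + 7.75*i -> [-6.65, 1.1, 8.85, 16.6, 24.35]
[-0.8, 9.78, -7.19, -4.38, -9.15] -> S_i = Random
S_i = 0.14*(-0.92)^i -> [0.14, -0.13, 0.12, -0.11, 0.1]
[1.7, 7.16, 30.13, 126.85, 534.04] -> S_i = 1.70*4.21^i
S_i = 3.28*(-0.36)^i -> [3.28, -1.18, 0.43, -0.15, 0.06]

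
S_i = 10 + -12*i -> [10, -2, -14, -26, -38]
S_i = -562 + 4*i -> [-562, -558, -554, -550, -546]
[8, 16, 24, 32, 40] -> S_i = 8 + 8*i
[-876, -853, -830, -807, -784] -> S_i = -876 + 23*i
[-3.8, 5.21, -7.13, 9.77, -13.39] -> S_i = -3.80*(-1.37)^i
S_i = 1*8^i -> [1, 8, 64, 512, 4096]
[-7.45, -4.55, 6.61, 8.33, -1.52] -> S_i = Random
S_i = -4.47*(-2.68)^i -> [-4.47, 11.98, -32.11, 86.04, -230.59]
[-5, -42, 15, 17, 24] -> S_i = Random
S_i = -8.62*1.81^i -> [-8.62, -15.6, -28.24, -51.11, -92.52]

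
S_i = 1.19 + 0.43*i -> [1.19, 1.62, 2.05, 2.48, 2.91]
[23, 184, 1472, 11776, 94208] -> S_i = 23*8^i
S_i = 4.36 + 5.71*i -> [4.36, 10.07, 15.78, 21.49, 27.2]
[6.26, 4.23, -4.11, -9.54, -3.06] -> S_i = Random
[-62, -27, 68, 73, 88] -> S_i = Random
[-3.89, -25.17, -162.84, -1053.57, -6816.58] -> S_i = -3.89*6.47^i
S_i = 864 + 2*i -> [864, 866, 868, 870, 872]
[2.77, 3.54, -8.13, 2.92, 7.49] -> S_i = Random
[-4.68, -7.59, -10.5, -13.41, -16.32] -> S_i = -4.68 + -2.91*i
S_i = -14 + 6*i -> [-14, -8, -2, 4, 10]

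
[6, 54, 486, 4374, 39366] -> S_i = 6*9^i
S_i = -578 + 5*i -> [-578, -573, -568, -563, -558]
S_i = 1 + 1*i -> [1, 2, 3, 4, 5]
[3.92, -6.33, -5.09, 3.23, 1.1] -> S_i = Random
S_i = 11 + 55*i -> [11, 66, 121, 176, 231]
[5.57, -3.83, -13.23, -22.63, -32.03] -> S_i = 5.57 + -9.40*i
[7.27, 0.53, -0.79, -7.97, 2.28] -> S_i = Random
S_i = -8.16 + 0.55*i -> [-8.16, -7.61, -7.06, -6.51, -5.96]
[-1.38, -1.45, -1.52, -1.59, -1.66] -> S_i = -1.38 + -0.07*i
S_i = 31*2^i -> [31, 62, 124, 248, 496]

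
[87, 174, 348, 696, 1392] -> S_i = 87*2^i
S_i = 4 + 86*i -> [4, 90, 176, 262, 348]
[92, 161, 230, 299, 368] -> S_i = 92 + 69*i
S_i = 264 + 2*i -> [264, 266, 268, 270, 272]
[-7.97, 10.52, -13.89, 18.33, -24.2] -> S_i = -7.97*(-1.32)^i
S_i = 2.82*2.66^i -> [2.82, 7.5, 19.95, 53.08, 141.18]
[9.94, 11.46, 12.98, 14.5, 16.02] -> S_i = 9.94 + 1.52*i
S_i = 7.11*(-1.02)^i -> [7.11, -7.25, 7.4, -7.55, 7.7]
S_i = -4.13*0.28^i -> [-4.13, -1.16, -0.32, -0.09, -0.03]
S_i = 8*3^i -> [8, 24, 72, 216, 648]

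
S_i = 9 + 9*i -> [9, 18, 27, 36, 45]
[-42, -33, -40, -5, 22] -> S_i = Random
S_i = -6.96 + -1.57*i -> [-6.96, -8.53, -10.1, -11.67, -13.24]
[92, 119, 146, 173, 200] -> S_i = 92 + 27*i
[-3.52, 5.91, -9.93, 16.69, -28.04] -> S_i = -3.52*(-1.68)^i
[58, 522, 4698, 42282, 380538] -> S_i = 58*9^i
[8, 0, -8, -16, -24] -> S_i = 8 + -8*i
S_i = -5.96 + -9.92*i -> [-5.96, -15.88, -25.8, -35.72, -45.64]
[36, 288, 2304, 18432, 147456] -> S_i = 36*8^i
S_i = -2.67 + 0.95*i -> [-2.67, -1.72, -0.77, 0.18, 1.13]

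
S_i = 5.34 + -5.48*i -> [5.34, -0.14, -5.62, -11.1, -16.58]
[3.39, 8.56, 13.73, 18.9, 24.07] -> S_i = 3.39 + 5.17*i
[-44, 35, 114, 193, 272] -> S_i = -44 + 79*i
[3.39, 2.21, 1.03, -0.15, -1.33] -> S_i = 3.39 + -1.18*i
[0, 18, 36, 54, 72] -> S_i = 0 + 18*i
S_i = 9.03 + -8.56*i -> [9.03, 0.47, -8.09, -16.65, -25.21]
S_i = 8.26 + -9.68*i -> [8.26, -1.42, -11.1, -20.78, -30.46]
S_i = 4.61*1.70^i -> [4.61, 7.84, 13.32, 22.65, 38.5]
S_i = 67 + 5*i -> [67, 72, 77, 82, 87]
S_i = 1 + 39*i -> [1, 40, 79, 118, 157]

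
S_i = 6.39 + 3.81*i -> [6.39, 10.2, 14.01, 17.82, 21.63]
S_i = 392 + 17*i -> [392, 409, 426, 443, 460]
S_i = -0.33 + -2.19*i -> [-0.33, -2.52, -4.71, -6.9, -9.09]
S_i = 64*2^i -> [64, 128, 256, 512, 1024]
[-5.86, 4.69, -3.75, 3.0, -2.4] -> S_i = -5.86*(-0.80)^i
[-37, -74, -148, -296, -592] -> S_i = -37*2^i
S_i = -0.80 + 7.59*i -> [-0.8, 6.79, 14.38, 21.97, 29.56]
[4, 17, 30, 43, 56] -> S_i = 4 + 13*i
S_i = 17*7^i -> [17, 119, 833, 5831, 40817]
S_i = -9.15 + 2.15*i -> [-9.15, -7.0, -4.85, -2.7, -0.55]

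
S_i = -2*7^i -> [-2, -14, -98, -686, -4802]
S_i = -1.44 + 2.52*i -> [-1.44, 1.08, 3.6, 6.12, 8.64]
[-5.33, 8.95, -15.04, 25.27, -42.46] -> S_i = -5.33*(-1.68)^i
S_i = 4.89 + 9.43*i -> [4.89, 14.32, 23.75, 33.18, 42.61]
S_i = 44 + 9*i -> [44, 53, 62, 71, 80]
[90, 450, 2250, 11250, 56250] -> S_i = 90*5^i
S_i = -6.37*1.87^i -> [-6.37, -11.91, -22.28, -41.65, -77.89]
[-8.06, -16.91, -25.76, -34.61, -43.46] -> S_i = -8.06 + -8.85*i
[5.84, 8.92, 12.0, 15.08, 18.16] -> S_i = 5.84 + 3.08*i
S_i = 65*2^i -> [65, 130, 260, 520, 1040]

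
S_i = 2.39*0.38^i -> [2.39, 0.91, 0.35, 0.13, 0.05]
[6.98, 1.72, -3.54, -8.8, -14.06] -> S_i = 6.98 + -5.26*i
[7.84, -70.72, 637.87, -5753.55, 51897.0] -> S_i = 7.84*(-9.02)^i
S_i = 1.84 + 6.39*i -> [1.84, 8.23, 14.62, 21.01, 27.4]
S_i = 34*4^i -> [34, 136, 544, 2176, 8704]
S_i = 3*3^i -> [3, 9, 27, 81, 243]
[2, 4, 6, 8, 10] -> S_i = 2 + 2*i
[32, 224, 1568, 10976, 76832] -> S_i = 32*7^i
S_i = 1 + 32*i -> [1, 33, 65, 97, 129]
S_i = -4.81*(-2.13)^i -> [-4.81, 10.25, -21.82, 46.48, -99.01]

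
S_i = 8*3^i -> [8, 24, 72, 216, 648]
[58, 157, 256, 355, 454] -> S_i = 58 + 99*i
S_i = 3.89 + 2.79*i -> [3.89, 6.68, 9.47, 12.26, 15.05]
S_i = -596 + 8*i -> [-596, -588, -580, -572, -564]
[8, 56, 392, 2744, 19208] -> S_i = 8*7^i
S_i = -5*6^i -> [-5, -30, -180, -1080, -6480]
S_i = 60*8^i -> [60, 480, 3840, 30720, 245760]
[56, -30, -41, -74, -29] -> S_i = Random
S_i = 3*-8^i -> [3, -24, 192, -1536, 12288]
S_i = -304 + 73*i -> [-304, -231, -158, -85, -12]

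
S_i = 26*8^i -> [26, 208, 1664, 13312, 106496]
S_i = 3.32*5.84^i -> [3.32, 19.39, 113.23, 661.27, 3861.8]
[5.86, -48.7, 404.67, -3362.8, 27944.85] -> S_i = 5.86*(-8.31)^i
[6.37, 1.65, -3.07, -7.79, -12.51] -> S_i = 6.37 + -4.72*i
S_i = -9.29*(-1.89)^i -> [-9.29, 17.56, -33.18, 62.72, -118.54]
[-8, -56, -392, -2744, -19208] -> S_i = -8*7^i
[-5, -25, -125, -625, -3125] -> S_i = -5*5^i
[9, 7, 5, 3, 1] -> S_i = 9 + -2*i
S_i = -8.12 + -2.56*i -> [-8.12, -10.68, -13.24, -15.8, -18.36]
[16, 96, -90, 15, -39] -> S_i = Random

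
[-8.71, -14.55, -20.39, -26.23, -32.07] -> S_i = -8.71 + -5.84*i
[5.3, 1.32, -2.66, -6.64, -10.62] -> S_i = 5.30 + -3.98*i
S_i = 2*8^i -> [2, 16, 128, 1024, 8192]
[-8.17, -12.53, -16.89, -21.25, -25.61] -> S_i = -8.17 + -4.36*i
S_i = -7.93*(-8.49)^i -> [-7.93, 67.33, -571.6, 4852.84, -41200.64]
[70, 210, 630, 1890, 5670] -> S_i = 70*3^i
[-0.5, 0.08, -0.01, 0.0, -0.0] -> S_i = -0.50*(-0.17)^i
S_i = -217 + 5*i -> [-217, -212, -207, -202, -197]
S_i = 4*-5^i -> [4, -20, 100, -500, 2500]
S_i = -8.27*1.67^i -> [-8.27, -13.81, -23.06, -38.52, -64.32]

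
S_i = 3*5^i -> [3, 15, 75, 375, 1875]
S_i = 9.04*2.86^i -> [9.04, 25.85, 73.94, 211.48, 604.83]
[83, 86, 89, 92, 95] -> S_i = 83 + 3*i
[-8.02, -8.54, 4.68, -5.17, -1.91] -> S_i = Random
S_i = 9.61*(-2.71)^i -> [9.61, -26.04, 70.58, -191.26, 518.32]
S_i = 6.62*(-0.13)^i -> [6.62, -0.86, 0.11, -0.01, 0.0]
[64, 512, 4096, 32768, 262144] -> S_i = 64*8^i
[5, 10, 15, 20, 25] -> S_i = 5 + 5*i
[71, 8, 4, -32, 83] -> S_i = Random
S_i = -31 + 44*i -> [-31, 13, 57, 101, 145]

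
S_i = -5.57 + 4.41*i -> [-5.57, -1.16, 3.25, 7.66, 12.07]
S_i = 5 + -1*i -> [5, 4, 3, 2, 1]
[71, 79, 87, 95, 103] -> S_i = 71 + 8*i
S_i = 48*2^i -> [48, 96, 192, 384, 768]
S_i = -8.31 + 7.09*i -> [-8.31, -1.22, 5.87, 12.96, 20.05]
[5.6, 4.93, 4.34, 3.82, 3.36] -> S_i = 5.60*0.88^i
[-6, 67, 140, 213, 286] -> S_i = -6 + 73*i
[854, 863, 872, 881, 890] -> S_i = 854 + 9*i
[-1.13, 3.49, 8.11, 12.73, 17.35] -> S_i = -1.13 + 4.62*i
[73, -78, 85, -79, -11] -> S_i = Random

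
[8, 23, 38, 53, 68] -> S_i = 8 + 15*i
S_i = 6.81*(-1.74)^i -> [6.81, -11.85, 20.62, -35.88, 62.42]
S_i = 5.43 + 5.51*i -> [5.43, 10.94, 16.45, 21.96, 27.47]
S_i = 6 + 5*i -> [6, 11, 16, 21, 26]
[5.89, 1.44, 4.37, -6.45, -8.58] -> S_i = Random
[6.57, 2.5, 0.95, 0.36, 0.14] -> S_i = 6.57*0.38^i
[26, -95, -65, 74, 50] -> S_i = Random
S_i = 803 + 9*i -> [803, 812, 821, 830, 839]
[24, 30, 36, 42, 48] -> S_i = 24 + 6*i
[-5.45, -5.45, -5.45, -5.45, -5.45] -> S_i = -5.45*1.00^i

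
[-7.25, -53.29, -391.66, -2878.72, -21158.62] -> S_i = -7.25*7.35^i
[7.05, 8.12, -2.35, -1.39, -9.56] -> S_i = Random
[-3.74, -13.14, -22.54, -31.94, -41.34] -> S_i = -3.74 + -9.40*i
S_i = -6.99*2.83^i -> [-6.99, -19.78, -55.98, -158.43, -448.36]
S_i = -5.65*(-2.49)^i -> [-5.65, 14.07, -35.03, 87.23, -217.19]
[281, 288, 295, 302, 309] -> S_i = 281 + 7*i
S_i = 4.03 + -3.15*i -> [4.03, 0.88, -2.27, -5.42, -8.57]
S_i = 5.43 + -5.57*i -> [5.43, -0.14, -5.71, -11.28, -16.85]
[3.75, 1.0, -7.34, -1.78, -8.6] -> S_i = Random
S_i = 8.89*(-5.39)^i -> [8.89, -47.92, 258.27, -1392.09, 7503.38]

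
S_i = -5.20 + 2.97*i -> [-5.2, -2.23, 0.74, 3.71, 6.68]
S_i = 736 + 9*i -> [736, 745, 754, 763, 772]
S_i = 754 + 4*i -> [754, 758, 762, 766, 770]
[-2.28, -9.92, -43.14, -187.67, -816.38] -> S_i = -2.28*4.35^i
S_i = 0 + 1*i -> [0, 1, 2, 3, 4]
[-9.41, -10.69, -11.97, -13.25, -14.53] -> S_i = -9.41 + -1.28*i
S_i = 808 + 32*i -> [808, 840, 872, 904, 936]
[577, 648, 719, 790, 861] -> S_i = 577 + 71*i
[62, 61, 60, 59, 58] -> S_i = 62 + -1*i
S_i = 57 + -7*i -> [57, 50, 43, 36, 29]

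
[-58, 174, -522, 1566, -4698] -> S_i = -58*-3^i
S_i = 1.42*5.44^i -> [1.42, 7.72, 42.02, 228.6, 1243.61]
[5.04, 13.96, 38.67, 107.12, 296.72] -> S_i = 5.04*2.77^i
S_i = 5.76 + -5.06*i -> [5.76, 0.7, -4.36, -9.42, -14.48]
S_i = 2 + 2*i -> [2, 4, 6, 8, 10]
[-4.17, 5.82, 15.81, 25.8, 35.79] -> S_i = -4.17 + 9.99*i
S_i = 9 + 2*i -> [9, 11, 13, 15, 17]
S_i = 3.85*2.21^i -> [3.85, 8.51, 18.8, 41.56, 91.84]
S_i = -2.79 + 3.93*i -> [-2.79, 1.14, 5.07, 9.0, 12.93]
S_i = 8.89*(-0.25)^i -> [8.89, -2.22, 0.56, -0.14, 0.03]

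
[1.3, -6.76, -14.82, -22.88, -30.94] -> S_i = 1.30 + -8.06*i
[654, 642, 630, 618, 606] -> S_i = 654 + -12*i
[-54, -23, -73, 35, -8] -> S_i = Random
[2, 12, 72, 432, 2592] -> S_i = 2*6^i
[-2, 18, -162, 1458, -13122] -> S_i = -2*-9^i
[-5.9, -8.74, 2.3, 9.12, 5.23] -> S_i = Random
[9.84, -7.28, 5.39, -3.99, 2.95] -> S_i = 9.84*(-0.74)^i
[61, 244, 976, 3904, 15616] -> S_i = 61*4^i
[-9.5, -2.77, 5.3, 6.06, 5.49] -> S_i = Random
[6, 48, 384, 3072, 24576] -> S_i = 6*8^i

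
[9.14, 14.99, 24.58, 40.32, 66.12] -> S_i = 9.14*1.64^i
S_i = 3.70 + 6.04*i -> [3.7, 9.74, 15.78, 21.82, 27.86]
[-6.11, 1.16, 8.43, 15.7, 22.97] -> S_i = -6.11 + 7.27*i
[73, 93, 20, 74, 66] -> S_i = Random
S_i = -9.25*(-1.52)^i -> [-9.25, 14.06, -21.37, 32.48, -49.38]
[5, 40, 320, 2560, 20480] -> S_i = 5*8^i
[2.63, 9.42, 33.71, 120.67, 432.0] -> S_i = 2.63*3.58^i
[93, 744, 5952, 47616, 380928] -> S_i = 93*8^i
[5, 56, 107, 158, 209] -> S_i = 5 + 51*i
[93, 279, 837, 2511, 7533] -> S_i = 93*3^i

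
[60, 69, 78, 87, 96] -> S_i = 60 + 9*i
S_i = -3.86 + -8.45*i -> [-3.86, -12.31, -20.76, -29.21, -37.66]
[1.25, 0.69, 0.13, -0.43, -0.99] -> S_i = 1.25 + -0.56*i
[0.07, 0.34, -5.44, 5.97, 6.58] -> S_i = Random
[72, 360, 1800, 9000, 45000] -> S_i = 72*5^i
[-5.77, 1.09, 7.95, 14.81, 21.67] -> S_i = -5.77 + 6.86*i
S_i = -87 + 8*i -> [-87, -79, -71, -63, -55]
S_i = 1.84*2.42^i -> [1.84, 4.45, 10.78, 26.08, 63.11]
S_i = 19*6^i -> [19, 114, 684, 4104, 24624]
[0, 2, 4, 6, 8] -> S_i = 0 + 2*i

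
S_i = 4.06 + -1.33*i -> [4.06, 2.73, 1.4, 0.07, -1.26]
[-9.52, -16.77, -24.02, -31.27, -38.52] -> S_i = -9.52 + -7.25*i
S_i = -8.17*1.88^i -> [-8.17, -15.36, -28.88, -54.29, -102.06]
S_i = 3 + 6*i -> [3, 9, 15, 21, 27]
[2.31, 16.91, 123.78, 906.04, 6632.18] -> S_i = 2.31*7.32^i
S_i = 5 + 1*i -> [5, 6, 7, 8, 9]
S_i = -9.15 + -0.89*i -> [-9.15, -10.04, -10.93, -11.82, -12.71]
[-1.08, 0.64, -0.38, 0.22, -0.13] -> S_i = -1.08*(-0.59)^i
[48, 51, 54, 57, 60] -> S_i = 48 + 3*i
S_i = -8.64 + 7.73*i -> [-8.64, -0.91, 6.82, 14.55, 22.28]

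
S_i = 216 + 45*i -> [216, 261, 306, 351, 396]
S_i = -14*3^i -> [-14, -42, -126, -378, -1134]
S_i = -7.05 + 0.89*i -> [-7.05, -6.16, -5.27, -4.38, -3.49]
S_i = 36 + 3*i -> [36, 39, 42, 45, 48]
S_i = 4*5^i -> [4, 20, 100, 500, 2500]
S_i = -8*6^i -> [-8, -48, -288, -1728, -10368]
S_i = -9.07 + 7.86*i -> [-9.07, -1.21, 6.65, 14.51, 22.37]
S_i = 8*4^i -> [8, 32, 128, 512, 2048]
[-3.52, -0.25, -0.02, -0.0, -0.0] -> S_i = -3.52*0.07^i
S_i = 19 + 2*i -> [19, 21, 23, 25, 27]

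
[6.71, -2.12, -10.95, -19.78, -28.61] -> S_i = 6.71 + -8.83*i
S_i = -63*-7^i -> [-63, 441, -3087, 21609, -151263]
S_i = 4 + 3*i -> [4, 7, 10, 13, 16]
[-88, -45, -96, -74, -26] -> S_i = Random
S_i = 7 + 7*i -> [7, 14, 21, 28, 35]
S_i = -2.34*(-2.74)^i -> [-2.34, 6.41, -17.57, 48.14, -131.89]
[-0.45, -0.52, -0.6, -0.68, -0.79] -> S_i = -0.45*1.15^i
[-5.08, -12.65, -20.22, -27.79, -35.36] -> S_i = -5.08 + -7.57*i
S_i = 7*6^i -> [7, 42, 252, 1512, 9072]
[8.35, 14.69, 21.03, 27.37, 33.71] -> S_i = 8.35 + 6.34*i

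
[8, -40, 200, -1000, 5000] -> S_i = 8*-5^i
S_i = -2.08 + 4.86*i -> [-2.08, 2.78, 7.64, 12.5, 17.36]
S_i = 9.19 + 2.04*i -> [9.19, 11.23, 13.27, 15.31, 17.35]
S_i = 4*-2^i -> [4, -8, 16, -32, 64]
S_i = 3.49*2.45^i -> [3.49, 8.55, 20.95, 51.32, 125.74]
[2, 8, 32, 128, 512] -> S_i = 2*4^i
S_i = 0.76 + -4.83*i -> [0.76, -4.07, -8.9, -13.73, -18.56]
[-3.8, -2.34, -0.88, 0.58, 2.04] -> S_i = -3.80 + 1.46*i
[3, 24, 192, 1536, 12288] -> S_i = 3*8^i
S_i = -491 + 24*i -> [-491, -467, -443, -419, -395]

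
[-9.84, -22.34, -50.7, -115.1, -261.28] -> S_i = -9.84*2.27^i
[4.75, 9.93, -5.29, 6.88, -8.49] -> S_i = Random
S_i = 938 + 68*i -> [938, 1006, 1074, 1142, 1210]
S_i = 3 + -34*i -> [3, -31, -65, -99, -133]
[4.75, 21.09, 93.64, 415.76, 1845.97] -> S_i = 4.75*4.44^i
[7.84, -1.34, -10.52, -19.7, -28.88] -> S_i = 7.84 + -9.18*i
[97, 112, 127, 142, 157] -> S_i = 97 + 15*i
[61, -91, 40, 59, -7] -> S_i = Random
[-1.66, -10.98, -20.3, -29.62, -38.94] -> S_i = -1.66 + -9.32*i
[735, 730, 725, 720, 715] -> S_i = 735 + -5*i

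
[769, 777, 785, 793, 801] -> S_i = 769 + 8*i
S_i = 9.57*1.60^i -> [9.57, 15.31, 24.5, 39.2, 62.72]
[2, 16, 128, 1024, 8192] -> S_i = 2*8^i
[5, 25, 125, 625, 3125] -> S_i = 5*5^i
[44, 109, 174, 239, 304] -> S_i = 44 + 65*i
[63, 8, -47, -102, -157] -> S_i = 63 + -55*i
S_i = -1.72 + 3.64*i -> [-1.72, 1.92, 5.56, 9.2, 12.84]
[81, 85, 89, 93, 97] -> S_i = 81 + 4*i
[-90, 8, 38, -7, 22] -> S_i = Random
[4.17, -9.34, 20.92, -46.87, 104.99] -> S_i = 4.17*(-2.24)^i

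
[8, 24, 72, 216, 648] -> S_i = 8*3^i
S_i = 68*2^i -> [68, 136, 272, 544, 1088]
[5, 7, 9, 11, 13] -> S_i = 5 + 2*i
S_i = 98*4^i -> [98, 392, 1568, 6272, 25088]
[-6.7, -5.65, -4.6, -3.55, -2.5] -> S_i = -6.70 + 1.05*i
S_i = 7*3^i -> [7, 21, 63, 189, 567]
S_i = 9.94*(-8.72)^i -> [9.94, -86.68, 755.82, -6590.77, 57471.47]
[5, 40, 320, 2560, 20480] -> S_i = 5*8^i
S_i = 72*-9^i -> [72, -648, 5832, -52488, 472392]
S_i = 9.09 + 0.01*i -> [9.09, 9.1, 9.11, 9.12, 9.13]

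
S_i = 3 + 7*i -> [3, 10, 17, 24, 31]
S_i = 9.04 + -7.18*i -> [9.04, 1.86, -5.32, -12.5, -19.68]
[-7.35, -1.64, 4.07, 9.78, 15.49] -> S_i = -7.35 + 5.71*i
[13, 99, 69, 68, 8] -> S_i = Random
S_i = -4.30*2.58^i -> [-4.3, -11.09, -28.62, -73.85, -190.52]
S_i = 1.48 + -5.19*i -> [1.48, -3.71, -8.9, -14.09, -19.28]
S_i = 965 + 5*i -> [965, 970, 975, 980, 985]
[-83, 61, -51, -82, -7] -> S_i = Random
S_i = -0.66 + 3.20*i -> [-0.66, 2.54, 5.74, 8.94, 12.14]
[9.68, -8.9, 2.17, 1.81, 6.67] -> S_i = Random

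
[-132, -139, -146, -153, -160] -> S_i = -132 + -7*i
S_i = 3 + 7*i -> [3, 10, 17, 24, 31]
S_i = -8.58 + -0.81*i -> [-8.58, -9.39, -10.2, -11.01, -11.82]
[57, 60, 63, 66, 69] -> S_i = 57 + 3*i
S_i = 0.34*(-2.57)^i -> [0.34, -0.87, 2.25, -5.77, 14.83]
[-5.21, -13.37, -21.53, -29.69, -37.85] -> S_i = -5.21 + -8.16*i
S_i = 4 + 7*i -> [4, 11, 18, 25, 32]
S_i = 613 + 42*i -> [613, 655, 697, 739, 781]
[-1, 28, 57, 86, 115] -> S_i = -1 + 29*i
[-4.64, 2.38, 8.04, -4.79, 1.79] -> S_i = Random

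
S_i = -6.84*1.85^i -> [-6.84, -12.65, -23.41, -43.31, -80.12]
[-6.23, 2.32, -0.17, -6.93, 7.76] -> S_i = Random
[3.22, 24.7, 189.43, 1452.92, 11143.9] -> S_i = 3.22*7.67^i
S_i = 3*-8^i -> [3, -24, 192, -1536, 12288]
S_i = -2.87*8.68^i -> [-2.87, -24.91, -216.23, -1876.9, -16291.49]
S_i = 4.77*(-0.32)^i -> [4.77, -1.53, 0.49, -0.16, 0.05]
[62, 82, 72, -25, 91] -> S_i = Random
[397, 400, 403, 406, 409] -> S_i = 397 + 3*i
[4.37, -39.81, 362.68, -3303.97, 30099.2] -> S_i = 4.37*(-9.11)^i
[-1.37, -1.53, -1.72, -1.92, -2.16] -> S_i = -1.37*1.12^i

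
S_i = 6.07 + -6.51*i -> [6.07, -0.44, -6.95, -13.46, -19.97]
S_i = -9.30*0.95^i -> [-9.3, -8.84, -8.39, -7.97, -7.57]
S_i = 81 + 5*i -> [81, 86, 91, 96, 101]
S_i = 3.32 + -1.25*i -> [3.32, 2.07, 0.82, -0.43, -1.68]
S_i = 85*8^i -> [85, 680, 5440, 43520, 348160]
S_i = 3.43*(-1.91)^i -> [3.43, -6.55, 12.51, -23.9, 45.65]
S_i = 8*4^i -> [8, 32, 128, 512, 2048]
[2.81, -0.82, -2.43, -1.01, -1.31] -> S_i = Random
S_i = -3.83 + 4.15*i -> [-3.83, 0.32, 4.47, 8.62, 12.77]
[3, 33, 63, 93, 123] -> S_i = 3 + 30*i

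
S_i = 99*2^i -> [99, 198, 396, 792, 1584]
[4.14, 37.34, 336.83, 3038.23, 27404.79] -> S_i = 4.14*9.02^i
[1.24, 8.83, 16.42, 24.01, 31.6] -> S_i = 1.24 + 7.59*i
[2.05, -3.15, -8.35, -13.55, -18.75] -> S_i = 2.05 + -5.20*i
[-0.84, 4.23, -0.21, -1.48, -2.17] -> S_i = Random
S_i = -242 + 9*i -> [-242, -233, -224, -215, -206]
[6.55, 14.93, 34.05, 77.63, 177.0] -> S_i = 6.55*2.28^i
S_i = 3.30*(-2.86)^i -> [3.3, -9.44, 26.99, -77.2, 220.79]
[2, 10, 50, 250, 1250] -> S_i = 2*5^i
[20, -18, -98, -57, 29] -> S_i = Random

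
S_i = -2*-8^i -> [-2, 16, -128, 1024, -8192]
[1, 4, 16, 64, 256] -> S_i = 1*4^i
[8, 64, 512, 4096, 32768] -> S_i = 8*8^i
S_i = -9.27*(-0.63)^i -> [-9.27, 5.84, -3.68, 2.32, -1.46]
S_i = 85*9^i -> [85, 765, 6885, 61965, 557685]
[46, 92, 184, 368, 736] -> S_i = 46*2^i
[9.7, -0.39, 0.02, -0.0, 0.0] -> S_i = 9.70*(-0.04)^i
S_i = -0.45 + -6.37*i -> [-0.45, -6.82, -13.19, -19.56, -25.93]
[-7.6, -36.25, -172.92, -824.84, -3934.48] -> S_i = -7.60*4.77^i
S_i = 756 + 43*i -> [756, 799, 842, 885, 928]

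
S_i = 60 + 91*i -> [60, 151, 242, 333, 424]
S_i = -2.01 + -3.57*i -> [-2.01, -5.58, -9.15, -12.72, -16.29]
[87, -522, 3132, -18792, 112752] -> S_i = 87*-6^i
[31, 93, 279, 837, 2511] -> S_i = 31*3^i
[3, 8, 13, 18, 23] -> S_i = 3 + 5*i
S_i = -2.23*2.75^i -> [-2.23, -6.13, -16.86, -46.38, -127.54]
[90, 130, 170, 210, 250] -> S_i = 90 + 40*i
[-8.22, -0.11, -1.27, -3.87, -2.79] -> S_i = Random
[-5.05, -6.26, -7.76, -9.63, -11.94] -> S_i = -5.05*1.24^i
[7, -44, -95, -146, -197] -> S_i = 7 + -51*i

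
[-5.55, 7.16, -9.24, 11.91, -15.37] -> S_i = -5.55*(-1.29)^i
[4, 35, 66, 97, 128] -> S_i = 4 + 31*i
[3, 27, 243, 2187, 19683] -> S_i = 3*9^i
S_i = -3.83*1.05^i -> [-3.83, -4.02, -4.22, -4.43, -4.66]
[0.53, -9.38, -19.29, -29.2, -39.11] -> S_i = 0.53 + -9.91*i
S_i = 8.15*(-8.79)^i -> [8.15, -71.64, 629.7, -5535.08, 48653.39]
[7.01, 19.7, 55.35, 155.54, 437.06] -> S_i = 7.01*2.81^i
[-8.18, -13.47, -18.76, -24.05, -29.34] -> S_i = -8.18 + -5.29*i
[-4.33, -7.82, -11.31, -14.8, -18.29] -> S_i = -4.33 + -3.49*i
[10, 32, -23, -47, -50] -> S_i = Random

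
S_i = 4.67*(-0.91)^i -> [4.67, -4.25, 3.87, -3.52, 3.2]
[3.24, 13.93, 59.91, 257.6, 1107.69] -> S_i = 3.24*4.30^i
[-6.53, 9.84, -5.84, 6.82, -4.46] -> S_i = Random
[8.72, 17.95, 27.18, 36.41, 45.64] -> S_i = 8.72 + 9.23*i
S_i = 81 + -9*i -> [81, 72, 63, 54, 45]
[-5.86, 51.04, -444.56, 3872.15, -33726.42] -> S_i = -5.86*(-8.71)^i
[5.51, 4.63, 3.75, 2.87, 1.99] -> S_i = 5.51 + -0.88*i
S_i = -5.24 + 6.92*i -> [-5.24, 1.68, 8.6, 15.52, 22.44]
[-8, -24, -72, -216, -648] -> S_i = -8*3^i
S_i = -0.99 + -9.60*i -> [-0.99, -10.59, -20.19, -29.79, -39.39]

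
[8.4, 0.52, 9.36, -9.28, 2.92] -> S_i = Random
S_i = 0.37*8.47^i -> [0.37, 3.13, 26.54, 224.83, 1904.3]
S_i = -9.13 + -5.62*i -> [-9.13, -14.75, -20.37, -25.99, -31.61]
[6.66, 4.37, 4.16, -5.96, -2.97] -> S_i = Random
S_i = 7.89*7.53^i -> [7.89, 59.41, 447.37, 3368.7, 25366.29]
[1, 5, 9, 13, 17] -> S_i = 1 + 4*i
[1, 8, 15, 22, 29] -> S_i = 1 + 7*i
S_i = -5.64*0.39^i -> [-5.64, -2.2, -0.86, -0.33, -0.13]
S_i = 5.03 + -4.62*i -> [5.03, 0.41, -4.21, -8.83, -13.45]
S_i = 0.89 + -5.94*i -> [0.89, -5.05, -10.99, -16.93, -22.87]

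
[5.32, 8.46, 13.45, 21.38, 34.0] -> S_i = 5.32*1.59^i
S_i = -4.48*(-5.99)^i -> [-4.48, 26.84, -160.74, 962.85, -5767.47]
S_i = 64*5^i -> [64, 320, 1600, 8000, 40000]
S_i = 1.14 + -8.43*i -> [1.14, -7.29, -15.72, -24.15, -32.58]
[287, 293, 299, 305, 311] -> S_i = 287 + 6*i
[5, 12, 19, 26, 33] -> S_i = 5 + 7*i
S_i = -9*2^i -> [-9, -18, -36, -72, -144]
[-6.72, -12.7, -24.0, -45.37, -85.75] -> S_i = -6.72*1.89^i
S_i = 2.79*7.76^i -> [2.79, 21.65, 168.01, 1303.74, 10116.98]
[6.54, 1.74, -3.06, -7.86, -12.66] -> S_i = 6.54 + -4.80*i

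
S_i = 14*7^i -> [14, 98, 686, 4802, 33614]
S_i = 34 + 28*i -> [34, 62, 90, 118, 146]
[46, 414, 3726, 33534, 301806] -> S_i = 46*9^i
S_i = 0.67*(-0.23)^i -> [0.67, -0.15, 0.04, -0.01, 0.0]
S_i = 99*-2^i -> [99, -198, 396, -792, 1584]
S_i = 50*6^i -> [50, 300, 1800, 10800, 64800]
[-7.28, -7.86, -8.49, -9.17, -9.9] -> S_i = -7.28*1.08^i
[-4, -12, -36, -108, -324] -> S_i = -4*3^i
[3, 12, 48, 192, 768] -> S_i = 3*4^i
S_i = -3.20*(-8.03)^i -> [-3.2, 25.7, -206.34, 1656.9, -13304.92]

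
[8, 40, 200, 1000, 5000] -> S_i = 8*5^i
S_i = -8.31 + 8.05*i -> [-8.31, -0.26, 7.79, 15.84, 23.89]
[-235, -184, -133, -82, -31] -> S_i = -235 + 51*i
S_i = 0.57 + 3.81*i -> [0.57, 4.38, 8.19, 12.0, 15.81]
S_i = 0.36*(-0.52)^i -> [0.36, -0.19, 0.1, -0.05, 0.03]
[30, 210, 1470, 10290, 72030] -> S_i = 30*7^i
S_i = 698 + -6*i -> [698, 692, 686, 680, 674]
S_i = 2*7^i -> [2, 14, 98, 686, 4802]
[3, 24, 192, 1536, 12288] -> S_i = 3*8^i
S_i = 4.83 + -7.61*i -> [4.83, -2.78, -10.39, -18.0, -25.61]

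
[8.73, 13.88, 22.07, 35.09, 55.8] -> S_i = 8.73*1.59^i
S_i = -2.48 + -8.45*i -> [-2.48, -10.93, -19.38, -27.83, -36.28]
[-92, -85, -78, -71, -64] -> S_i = -92 + 7*i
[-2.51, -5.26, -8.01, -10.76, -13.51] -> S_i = -2.51 + -2.75*i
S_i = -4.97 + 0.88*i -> [-4.97, -4.09, -3.21, -2.33, -1.45]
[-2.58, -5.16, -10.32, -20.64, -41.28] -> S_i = -2.58*2.00^i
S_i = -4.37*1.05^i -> [-4.37, -4.59, -4.82, -5.06, -5.31]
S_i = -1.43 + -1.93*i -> [-1.43, -3.36, -5.29, -7.22, -9.15]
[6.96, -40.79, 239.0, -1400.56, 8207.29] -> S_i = 6.96*(-5.86)^i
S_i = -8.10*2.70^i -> [-8.1, -21.87, -59.05, -159.43, -430.47]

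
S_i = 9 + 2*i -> [9, 11, 13, 15, 17]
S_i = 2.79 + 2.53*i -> [2.79, 5.32, 7.85, 10.38, 12.91]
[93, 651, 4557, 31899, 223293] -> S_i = 93*7^i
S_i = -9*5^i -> [-9, -45, -225, -1125, -5625]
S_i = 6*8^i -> [6, 48, 384, 3072, 24576]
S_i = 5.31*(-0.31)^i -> [5.31, -1.65, 0.51, -0.16, 0.05]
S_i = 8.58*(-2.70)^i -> [8.58, -23.17, 62.55, -168.88, 455.98]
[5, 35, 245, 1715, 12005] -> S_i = 5*7^i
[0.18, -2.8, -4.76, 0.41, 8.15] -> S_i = Random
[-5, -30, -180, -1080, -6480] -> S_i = -5*6^i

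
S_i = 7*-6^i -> [7, -42, 252, -1512, 9072]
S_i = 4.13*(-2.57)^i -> [4.13, -10.61, 27.28, -70.11, 180.17]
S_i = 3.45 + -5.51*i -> [3.45, -2.06, -7.57, -13.08, -18.59]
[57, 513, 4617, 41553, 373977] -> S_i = 57*9^i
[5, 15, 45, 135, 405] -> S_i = 5*3^i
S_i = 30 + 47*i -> [30, 77, 124, 171, 218]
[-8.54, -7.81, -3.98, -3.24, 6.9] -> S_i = Random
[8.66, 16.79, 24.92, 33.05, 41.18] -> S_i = 8.66 + 8.13*i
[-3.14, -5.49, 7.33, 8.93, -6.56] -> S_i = Random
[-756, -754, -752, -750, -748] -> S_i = -756 + 2*i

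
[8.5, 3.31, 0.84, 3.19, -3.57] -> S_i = Random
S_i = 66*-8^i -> [66, -528, 4224, -33792, 270336]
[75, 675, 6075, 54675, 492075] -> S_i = 75*9^i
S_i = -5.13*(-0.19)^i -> [-5.13, 0.97, -0.19, 0.04, -0.01]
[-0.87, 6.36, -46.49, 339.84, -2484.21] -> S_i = -0.87*(-7.31)^i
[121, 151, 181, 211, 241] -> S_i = 121 + 30*i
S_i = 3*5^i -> [3, 15, 75, 375, 1875]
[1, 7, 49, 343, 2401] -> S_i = 1*7^i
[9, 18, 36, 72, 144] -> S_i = 9*2^i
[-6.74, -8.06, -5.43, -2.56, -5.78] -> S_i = Random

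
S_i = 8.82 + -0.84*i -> [8.82, 7.98, 7.14, 6.3, 5.46]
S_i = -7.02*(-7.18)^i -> [-7.02, 50.4, -361.9, 2598.43, -18656.7]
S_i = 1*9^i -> [1, 9, 81, 729, 6561]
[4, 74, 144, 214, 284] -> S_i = 4 + 70*i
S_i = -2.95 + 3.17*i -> [-2.95, 0.22, 3.39, 6.56, 9.73]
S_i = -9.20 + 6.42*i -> [-9.2, -2.78, 3.64, 10.06, 16.48]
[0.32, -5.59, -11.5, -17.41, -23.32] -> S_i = 0.32 + -5.91*i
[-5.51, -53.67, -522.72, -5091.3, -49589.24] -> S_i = -5.51*9.74^i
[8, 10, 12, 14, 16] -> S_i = 8 + 2*i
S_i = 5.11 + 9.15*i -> [5.11, 14.26, 23.41, 32.56, 41.71]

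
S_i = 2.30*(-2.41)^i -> [2.3, -5.54, 13.36, -32.19, 77.59]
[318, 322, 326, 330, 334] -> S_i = 318 + 4*i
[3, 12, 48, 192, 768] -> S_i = 3*4^i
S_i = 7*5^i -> [7, 35, 175, 875, 4375]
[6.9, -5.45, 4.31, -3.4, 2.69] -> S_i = 6.90*(-0.79)^i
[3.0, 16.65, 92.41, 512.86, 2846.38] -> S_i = 3.00*5.55^i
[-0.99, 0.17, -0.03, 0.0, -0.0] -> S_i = -0.99*(-0.17)^i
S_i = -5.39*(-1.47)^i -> [-5.39, 7.92, -11.65, 17.12, -25.17]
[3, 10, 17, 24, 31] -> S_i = 3 + 7*i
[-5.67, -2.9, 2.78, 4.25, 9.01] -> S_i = Random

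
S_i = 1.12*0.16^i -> [1.12, 0.18, 0.03, 0.0, 0.0]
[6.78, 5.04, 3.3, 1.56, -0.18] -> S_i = 6.78 + -1.74*i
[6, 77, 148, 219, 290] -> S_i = 6 + 71*i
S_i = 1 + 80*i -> [1, 81, 161, 241, 321]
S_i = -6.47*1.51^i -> [-6.47, -9.77, -14.75, -22.28, -33.64]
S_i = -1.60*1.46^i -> [-1.6, -2.34, -3.41, -4.98, -7.27]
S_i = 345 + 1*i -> [345, 346, 347, 348, 349]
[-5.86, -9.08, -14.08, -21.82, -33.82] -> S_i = -5.86*1.55^i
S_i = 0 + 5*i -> [0, 5, 10, 15, 20]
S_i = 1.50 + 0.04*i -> [1.5, 1.54, 1.58, 1.62, 1.66]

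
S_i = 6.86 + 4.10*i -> [6.86, 10.96, 15.06, 19.16, 23.26]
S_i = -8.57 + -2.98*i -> [-8.57, -11.55, -14.53, -17.51, -20.49]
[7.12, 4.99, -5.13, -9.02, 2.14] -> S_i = Random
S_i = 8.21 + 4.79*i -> [8.21, 13.0, 17.79, 22.58, 27.37]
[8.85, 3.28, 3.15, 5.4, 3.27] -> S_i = Random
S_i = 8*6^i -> [8, 48, 288, 1728, 10368]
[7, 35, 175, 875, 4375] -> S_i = 7*5^i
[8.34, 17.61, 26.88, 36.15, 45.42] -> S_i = 8.34 + 9.27*i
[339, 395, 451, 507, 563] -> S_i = 339 + 56*i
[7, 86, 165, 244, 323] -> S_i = 7 + 79*i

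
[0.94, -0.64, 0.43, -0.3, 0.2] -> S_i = 0.94*(-0.68)^i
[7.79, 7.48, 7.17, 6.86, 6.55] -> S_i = 7.79 + -0.31*i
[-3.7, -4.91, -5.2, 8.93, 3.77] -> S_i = Random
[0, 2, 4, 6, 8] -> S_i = 0 + 2*i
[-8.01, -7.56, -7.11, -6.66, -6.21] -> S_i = -8.01 + 0.45*i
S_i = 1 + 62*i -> [1, 63, 125, 187, 249]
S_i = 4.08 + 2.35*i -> [4.08, 6.43, 8.78, 11.13, 13.48]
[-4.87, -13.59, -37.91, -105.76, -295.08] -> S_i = -4.87*2.79^i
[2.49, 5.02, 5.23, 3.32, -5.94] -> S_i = Random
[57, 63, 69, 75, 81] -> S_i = 57 + 6*i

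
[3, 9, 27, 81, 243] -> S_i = 3*3^i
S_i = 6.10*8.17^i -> [6.1, 49.84, 407.17, 3326.56, 27178.04]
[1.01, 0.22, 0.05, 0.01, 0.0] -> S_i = 1.01*0.22^i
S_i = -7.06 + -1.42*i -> [-7.06, -8.48, -9.9, -11.32, -12.74]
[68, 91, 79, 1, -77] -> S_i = Random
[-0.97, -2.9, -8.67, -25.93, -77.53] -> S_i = -0.97*2.99^i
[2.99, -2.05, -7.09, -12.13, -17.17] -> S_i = 2.99 + -5.04*i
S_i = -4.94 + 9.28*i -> [-4.94, 4.34, 13.62, 22.9, 32.18]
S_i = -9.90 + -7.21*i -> [-9.9, -17.11, -24.32, -31.53, -38.74]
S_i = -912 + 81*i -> [-912, -831, -750, -669, -588]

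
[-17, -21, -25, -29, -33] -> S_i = -17 + -4*i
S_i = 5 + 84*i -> [5, 89, 173, 257, 341]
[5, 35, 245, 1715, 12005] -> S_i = 5*7^i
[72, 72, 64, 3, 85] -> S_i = Random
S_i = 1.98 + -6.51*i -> [1.98, -4.53, -11.04, -17.55, -24.06]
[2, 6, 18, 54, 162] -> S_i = 2*3^i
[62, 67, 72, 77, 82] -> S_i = 62 + 5*i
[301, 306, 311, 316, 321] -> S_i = 301 + 5*i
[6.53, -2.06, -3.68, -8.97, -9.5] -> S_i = Random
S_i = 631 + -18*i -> [631, 613, 595, 577, 559]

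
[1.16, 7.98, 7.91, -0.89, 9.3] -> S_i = Random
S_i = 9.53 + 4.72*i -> [9.53, 14.25, 18.97, 23.69, 28.41]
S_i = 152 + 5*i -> [152, 157, 162, 167, 172]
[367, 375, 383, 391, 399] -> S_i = 367 + 8*i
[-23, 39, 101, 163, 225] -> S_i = -23 + 62*i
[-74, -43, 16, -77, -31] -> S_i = Random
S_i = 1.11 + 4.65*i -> [1.11, 5.76, 10.41, 15.06, 19.71]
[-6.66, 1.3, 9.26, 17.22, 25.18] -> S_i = -6.66 + 7.96*i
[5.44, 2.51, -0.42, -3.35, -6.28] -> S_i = 5.44 + -2.93*i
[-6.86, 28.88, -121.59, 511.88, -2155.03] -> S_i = -6.86*(-4.21)^i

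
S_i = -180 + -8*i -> [-180, -188, -196, -204, -212]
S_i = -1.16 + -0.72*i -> [-1.16, -1.88, -2.6, -3.32, -4.04]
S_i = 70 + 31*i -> [70, 101, 132, 163, 194]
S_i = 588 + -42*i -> [588, 546, 504, 462, 420]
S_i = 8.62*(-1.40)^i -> [8.62, -12.07, 16.9, -23.65, 33.11]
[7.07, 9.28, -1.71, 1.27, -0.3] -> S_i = Random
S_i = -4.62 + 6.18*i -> [-4.62, 1.56, 7.74, 13.92, 20.1]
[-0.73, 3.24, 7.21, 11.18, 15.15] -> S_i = -0.73 + 3.97*i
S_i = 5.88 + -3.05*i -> [5.88, 2.83, -0.22, -3.27, -6.32]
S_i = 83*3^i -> [83, 249, 747, 2241, 6723]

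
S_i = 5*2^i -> [5, 10, 20, 40, 80]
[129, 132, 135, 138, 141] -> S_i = 129 + 3*i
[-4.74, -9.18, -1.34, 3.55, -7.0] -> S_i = Random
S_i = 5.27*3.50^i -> [5.27, 18.44, 64.56, 225.95, 790.83]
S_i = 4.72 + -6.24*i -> [4.72, -1.52, -7.76, -14.0, -20.24]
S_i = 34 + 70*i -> [34, 104, 174, 244, 314]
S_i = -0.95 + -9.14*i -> [-0.95, -10.09, -19.23, -28.37, -37.51]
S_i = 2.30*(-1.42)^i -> [2.3, -3.27, 4.64, -6.59, 9.35]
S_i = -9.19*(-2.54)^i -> [-9.19, 23.34, -59.29, 150.6, -382.52]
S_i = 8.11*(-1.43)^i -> [8.11, -11.6, 16.58, -23.72, 33.91]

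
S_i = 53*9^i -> [53, 477, 4293, 38637, 347733]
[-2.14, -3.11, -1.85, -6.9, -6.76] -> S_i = Random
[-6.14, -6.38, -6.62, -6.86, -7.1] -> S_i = -6.14 + -0.24*i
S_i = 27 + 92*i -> [27, 119, 211, 303, 395]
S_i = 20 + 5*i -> [20, 25, 30, 35, 40]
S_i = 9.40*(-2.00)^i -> [9.4, -18.8, 37.6, -75.2, 150.4]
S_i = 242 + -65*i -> [242, 177, 112, 47, -18]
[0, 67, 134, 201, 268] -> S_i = 0 + 67*i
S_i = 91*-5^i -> [91, -455, 2275, -11375, 56875]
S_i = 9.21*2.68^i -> [9.21, 24.68, 66.15, 177.28, 475.12]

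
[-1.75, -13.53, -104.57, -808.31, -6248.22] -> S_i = -1.75*7.73^i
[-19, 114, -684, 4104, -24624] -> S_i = -19*-6^i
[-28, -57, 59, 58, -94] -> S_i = Random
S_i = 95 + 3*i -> [95, 98, 101, 104, 107]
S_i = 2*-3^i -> [2, -6, 18, -54, 162]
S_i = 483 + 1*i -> [483, 484, 485, 486, 487]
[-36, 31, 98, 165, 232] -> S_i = -36 + 67*i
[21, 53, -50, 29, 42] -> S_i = Random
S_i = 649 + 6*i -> [649, 655, 661, 667, 673]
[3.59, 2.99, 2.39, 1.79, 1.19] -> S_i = 3.59 + -0.60*i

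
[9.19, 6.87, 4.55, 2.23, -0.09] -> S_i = 9.19 + -2.32*i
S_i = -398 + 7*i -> [-398, -391, -384, -377, -370]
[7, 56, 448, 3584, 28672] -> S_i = 7*8^i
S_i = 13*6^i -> [13, 78, 468, 2808, 16848]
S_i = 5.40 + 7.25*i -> [5.4, 12.65, 19.9, 27.15, 34.4]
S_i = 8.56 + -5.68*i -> [8.56, 2.88, -2.8, -8.48, -14.16]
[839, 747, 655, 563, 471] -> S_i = 839 + -92*i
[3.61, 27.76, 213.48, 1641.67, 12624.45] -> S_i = 3.61*7.69^i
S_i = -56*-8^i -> [-56, 448, -3584, 28672, -229376]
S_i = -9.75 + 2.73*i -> [-9.75, -7.02, -4.29, -1.56, 1.17]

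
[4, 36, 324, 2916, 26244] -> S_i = 4*9^i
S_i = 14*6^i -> [14, 84, 504, 3024, 18144]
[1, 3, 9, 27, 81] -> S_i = 1*3^i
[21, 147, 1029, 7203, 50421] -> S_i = 21*7^i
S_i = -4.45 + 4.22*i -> [-4.45, -0.23, 3.99, 8.21, 12.43]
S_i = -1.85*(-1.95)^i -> [-1.85, 3.61, -7.03, 13.72, -26.75]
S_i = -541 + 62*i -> [-541, -479, -417, -355, -293]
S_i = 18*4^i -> [18, 72, 288, 1152, 4608]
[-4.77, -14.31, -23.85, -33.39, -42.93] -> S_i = -4.77 + -9.54*i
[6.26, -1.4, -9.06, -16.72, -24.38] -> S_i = 6.26 + -7.66*i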